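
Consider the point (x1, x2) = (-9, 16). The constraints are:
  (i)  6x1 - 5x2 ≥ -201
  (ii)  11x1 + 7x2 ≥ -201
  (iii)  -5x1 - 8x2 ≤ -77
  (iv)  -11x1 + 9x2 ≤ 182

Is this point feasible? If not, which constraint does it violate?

not feasible — violates (iv)

Constraint (iv): -11x1 + 9x2 = 243, which is not ≤ 182. All other constraints are satisfied.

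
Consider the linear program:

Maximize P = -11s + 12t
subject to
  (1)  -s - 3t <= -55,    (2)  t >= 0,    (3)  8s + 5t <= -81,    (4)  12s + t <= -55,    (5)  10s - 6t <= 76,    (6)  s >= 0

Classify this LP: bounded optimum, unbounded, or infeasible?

The boundaries -s - 3t = -55 and 8s + 5t = -81 meet at (-518/19, 521/19), but that point violates s ≥ 0. Every candidate vertex is excluded by some other constraint, so the feasible region is empty.

infeasible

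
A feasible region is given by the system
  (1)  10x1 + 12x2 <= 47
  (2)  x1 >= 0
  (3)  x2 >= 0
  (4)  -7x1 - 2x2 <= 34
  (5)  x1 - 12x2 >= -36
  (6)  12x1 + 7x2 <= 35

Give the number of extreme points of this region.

5

Intersecting each pair of boundary lines and keeping only the points that satisfy every inequality leaves:
  (1, 37/12)
  (91/74, 107/37)
  (0, 0)
  (0, 3)
  (35/12, 0)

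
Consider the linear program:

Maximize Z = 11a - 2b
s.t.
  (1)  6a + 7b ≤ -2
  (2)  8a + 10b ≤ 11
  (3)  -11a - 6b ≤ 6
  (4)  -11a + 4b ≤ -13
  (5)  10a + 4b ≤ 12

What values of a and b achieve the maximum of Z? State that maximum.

Corner points and Z = 11a - 2b:
  (83/101, -100/101) → Z = 1113/101
  (2, -2) → Z = 26
  (27/55, -19/10) → Z = 46/5
  (6, -12) → Z = 90

a = 6, b = -12, maximum Z = 90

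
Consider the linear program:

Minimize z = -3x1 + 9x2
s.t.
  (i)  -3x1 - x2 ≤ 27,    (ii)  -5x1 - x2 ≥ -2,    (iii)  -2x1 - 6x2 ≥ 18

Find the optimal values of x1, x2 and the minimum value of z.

Vertices and z = -3x1 + 9x2:
  (29/2, -141/2) → z = -678
  (-9, 0) → z = 27
  (15/14, -47/14) → z = -234/7

x1 = 29/2, x2 = -141/2, minimum z = -678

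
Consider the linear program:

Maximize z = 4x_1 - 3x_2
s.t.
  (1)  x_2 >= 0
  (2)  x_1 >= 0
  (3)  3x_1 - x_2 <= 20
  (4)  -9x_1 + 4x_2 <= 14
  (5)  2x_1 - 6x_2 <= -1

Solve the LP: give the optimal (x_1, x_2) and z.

The optimum lies where 3x_1 - x_2 = 20 and 2x_1 - 6x_2 = -1.
Solving simultaneously gives x_1 = 121/16, x_2 = 43/16.

x_1 = 121/16, x_2 = 43/16, maximum z = 355/16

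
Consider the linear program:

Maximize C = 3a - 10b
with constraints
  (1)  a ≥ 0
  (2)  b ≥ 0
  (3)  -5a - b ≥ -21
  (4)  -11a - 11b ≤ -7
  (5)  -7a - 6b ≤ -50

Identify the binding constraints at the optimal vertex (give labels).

Corner points and C = 3a - 10b:
  (0, 21) → C = -210
  (0, 25/3) → C = -250/3
  (76/23, 103/23) → C = -802/23

The maximum is at (76/23, 103/23). Substituting into each constraint, equality holds for (3) and (5); the remaining constraints have slack.

(3) and (5)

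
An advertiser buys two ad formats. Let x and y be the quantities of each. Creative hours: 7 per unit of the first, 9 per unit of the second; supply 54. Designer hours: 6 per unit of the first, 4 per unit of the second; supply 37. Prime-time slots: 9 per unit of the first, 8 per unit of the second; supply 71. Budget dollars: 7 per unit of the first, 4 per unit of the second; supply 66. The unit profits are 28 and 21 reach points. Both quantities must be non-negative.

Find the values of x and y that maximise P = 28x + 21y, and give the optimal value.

Corner points and P = 28x + 21y:
  (0, 0) → P = 0
  (0, 6) → P = 126
  (37/6, 0) → P = 518/3
  (9/2, 5/2) → P = 357/2

At the optimal vertex, 7x + 9y = 54 and 6x + 4y = 37.
Solving simultaneously gives x = 9/2, y = 5/2.

x = 9/2, y = 5/2, maximum P = 357/2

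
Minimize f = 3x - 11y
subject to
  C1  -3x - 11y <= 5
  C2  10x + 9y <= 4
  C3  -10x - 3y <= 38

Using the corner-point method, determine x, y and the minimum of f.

Corner points and f = 3x - 11y:
  (89/83, -62/83) → f = 949/83
  (-403/101, 64/101) → f = -1913/101
  (-59/10, 7) → f = -947/10

x = -59/10, y = 7, minimum f = -947/10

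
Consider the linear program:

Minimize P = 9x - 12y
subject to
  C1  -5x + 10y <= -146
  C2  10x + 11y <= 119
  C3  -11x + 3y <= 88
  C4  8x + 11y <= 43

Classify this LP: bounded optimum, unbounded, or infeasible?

Corner points and P = 9x - 12y:
  (-1318/95, -2046/95) → P = 2538/19
  (2036/135, -953/135) → P = 1984/9
  (38, -261/11) → P = 6894/11
The feasible region has finitely many vertices and no improving ray; the minimum is 2538/19 at (-1318/95, -2046/95).

bounded optimum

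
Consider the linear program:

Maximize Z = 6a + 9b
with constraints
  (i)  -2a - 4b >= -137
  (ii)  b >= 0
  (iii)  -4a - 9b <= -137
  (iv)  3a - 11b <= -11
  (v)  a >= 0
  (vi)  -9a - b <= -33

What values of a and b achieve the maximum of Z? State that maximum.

a = 1463/34, b = 433/34, maximum Z = 12675/34

Vertices and Z = 6a + 9b:
  (1463/34, 433/34) → Z = 12675/34
  (0, 137/4) → Z = 1233/4
  (1408/71, 455/71) → Z = 12543/71
  (160/77, 1101/77) → Z = 10869/77
  (0, 33) → Z = 297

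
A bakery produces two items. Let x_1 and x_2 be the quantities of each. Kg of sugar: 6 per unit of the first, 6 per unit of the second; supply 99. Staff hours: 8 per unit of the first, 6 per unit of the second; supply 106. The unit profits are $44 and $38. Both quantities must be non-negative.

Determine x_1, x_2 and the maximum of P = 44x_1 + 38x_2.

The binding constraints are 6x_1 + 6x_2 = 99 and 8x_1 + 6x_2 = 106.
Solving simultaneously gives x_1 = 7/2, x_2 = 13.

x_1 = 7/2, x_2 = 13, maximum P = 648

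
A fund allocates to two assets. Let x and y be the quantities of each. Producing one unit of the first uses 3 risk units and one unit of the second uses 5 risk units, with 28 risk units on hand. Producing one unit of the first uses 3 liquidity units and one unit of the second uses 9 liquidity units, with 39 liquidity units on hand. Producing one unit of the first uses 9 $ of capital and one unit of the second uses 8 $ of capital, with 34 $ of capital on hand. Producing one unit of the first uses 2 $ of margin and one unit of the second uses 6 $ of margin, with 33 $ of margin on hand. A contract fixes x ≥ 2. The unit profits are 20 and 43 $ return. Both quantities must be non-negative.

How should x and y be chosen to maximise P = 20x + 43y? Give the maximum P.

Feasible corners and P = 20x + 43y:
  (34/9, 0) → P = 680/9
  (2, 0) → P = 40
  (2, 2) → P = 126

At the optimal vertex, 9x + 8y = 34 and x = 2.
Solving simultaneously gives x = 2, y = 2.

x = 2, y = 2, maximum P = 126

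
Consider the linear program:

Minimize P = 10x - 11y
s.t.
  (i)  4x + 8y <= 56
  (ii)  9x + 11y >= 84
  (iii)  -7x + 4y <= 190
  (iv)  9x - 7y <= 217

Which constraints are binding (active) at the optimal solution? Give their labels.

(i) and (ii)

Feasible corners and P = 10x - 11y:
  (2, 6) → P = -46
  (532/25, -91/25) → P = 6321/25
  (2975/162, -133/18) → P = 42917/162

The minimum is at (2, 6). Substituting into each constraint, equality holds for (i) and (ii); the remaining constraints have slack.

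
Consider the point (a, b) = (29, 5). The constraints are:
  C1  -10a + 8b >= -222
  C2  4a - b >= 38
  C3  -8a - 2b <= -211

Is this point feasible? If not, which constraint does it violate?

Constraint C1: -10a + 8b = -250, which is not ≥ -222. All other constraints are satisfied.

not feasible — violates C1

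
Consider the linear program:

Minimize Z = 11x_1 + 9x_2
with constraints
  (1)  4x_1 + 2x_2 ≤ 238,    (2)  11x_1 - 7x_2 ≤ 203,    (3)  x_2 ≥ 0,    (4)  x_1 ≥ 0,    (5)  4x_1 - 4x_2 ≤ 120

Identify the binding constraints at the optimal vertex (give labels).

Extreme points and Z = 11x_1 + 9x_2:
  (1036/25, 903/25) → Z = 19523/25
  (0, 119) → Z = 1071
  (203/11, 0) → Z = 203
  (0, 0) → Z = 0

The minimum is at (0, 0). Substituting into each constraint, equality holds for (3) and (4); the remaining constraints have slack.

(3) and (4)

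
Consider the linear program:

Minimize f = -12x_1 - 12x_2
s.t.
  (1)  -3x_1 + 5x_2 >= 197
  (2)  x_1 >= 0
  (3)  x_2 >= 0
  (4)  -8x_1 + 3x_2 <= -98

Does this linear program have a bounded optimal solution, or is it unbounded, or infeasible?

From the feasible point (1081/31, 1870/31), moving in the direction (3, 8) keeps every constraint satisfied while f decreases without bound.

unbounded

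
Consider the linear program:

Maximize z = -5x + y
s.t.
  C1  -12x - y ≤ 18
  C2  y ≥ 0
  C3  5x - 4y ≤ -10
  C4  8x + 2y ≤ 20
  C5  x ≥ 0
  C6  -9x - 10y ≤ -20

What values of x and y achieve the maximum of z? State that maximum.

Feasible corners and z = -5x + y:
  (10/7, 30/7) → z = -20/7
  (0, 5/2) → z = 5/2
  (0, 10) → z = 10

The optimum lies where 8x + 2y = 20 and x = 0.
Solving simultaneously gives x = 0, y = 10.

x = 0, y = 10, maximum z = 10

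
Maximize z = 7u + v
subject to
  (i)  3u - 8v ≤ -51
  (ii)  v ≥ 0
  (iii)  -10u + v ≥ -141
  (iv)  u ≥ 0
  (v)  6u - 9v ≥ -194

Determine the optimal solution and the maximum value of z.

Vertices and z = 7u + v:
  (1179/77, 933/77) → z = 9186/77
  (0, 51/8) → z = 51/8
  (209/12, 199/6) → z = 1861/12
  (0, 194/9) → z = 194/9

The binding constraints are -10u + v = -141 and 6u - 9v = -194.
Solving simultaneously gives u = 209/12, v = 199/6.

u = 209/12, v = 199/6, maximum z = 1861/12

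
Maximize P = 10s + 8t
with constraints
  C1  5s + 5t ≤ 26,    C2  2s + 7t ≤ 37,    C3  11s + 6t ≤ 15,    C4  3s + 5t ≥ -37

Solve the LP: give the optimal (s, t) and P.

Extreme points and P = 10s + 8t:
  (-9/5, 29/5) → P = 142/5
  (-444/11, 185/11) → P = -2960/11
  (297/37, -452/37) → P = -646/37

The optimum lies where 2s + 7t = 37 and 11s + 6t = 15.
Solving simultaneously gives s = -9/5, t = 29/5.

s = -9/5, t = 29/5, maximum P = 142/5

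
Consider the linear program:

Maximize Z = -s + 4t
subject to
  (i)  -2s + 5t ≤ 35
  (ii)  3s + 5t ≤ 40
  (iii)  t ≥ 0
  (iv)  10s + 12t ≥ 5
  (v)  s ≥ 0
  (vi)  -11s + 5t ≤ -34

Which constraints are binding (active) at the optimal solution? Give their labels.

(ii) and (vi)

Extreme points and Z = -s + 4t:
  (40/3, 0) → Z = -40/3
  (37/7, 169/35) → Z = 491/35
  (34/11, 0) → Z = -34/11

The maximum is at (37/7, 169/35). Substituting into each constraint, equality holds for (ii) and (vi); the remaining constraints have slack.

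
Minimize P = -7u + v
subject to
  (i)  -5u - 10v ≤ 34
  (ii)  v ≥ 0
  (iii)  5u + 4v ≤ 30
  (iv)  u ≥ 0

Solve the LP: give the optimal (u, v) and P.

u = 6, v = 0, minimum P = -42

At the optimal vertex, v = 0 and 5u + 4v = 30.
Solving simultaneously gives u = 6, v = 0.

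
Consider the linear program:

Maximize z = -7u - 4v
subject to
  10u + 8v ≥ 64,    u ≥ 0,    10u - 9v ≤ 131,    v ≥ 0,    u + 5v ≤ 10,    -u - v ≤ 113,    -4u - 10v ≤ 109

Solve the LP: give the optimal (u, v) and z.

u = 40/7, v = 6/7, maximum z = -304/7

Corner points and z = -7u - 4v:
  (32/5, 0) → z = -224/5
  (40/7, 6/7) → z = -304/7
  (10, 0) → z = -70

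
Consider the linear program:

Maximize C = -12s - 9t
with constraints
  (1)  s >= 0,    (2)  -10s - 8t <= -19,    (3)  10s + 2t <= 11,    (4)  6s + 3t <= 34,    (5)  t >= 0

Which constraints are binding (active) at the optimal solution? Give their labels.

Extreme points and C = -12s - 9t:
  (0, 19/8) → C = -171/8
  (0, 11/2) → C = -99/2
  (5/6, 4/3) → C = -22

The maximum is at (0, 19/8). Substituting into each constraint, equality holds for (1) and (2); the remaining constraints have slack.

(1) and (2)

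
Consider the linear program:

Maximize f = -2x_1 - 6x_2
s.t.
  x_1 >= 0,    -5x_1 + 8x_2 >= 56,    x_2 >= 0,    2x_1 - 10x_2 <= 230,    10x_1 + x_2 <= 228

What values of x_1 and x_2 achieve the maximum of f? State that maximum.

Extreme points and f = -2x_1 - 6x_2:
  (0, 7) → f = -42
  (0, 228) → f = -1368
  (104/5, 20) → f = -808/5

At the optimal vertex, x_1 = 0 and -5x_1 + 8x_2 = 56.
Solving simultaneously gives x_1 = 0, x_2 = 7.

x_1 = 0, x_2 = 7, maximum f = -42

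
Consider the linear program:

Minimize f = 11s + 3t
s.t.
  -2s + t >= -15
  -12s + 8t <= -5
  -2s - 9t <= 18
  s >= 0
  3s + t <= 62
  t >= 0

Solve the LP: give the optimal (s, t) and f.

s = 5/12, t = 0, minimum f = 55/12

The optimum lies where -12s + 8t = -5 and t = 0.
Solving simultaneously gives s = 5/12, t = 0.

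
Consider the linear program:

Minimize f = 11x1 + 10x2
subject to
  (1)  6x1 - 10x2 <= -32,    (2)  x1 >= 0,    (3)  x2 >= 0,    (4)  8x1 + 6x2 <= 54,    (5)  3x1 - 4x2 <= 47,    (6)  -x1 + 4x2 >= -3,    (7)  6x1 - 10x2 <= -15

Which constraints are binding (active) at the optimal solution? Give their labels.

Corner points and f = 11x1 + 10x2:
  (0, 16/5) → f = 32
  (3, 5) → f = 83
  (0, 9) → f = 90

The minimum is at (0, 16/5). Substituting into each constraint, equality holds for (1) and (2); the remaining constraints have slack.

(1) and (2)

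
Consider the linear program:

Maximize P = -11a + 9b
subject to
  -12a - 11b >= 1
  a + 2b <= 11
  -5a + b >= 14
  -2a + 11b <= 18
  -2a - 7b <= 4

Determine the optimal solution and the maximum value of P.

a = -85/18, b = 7/9, maximum P = 1061/18

At the optimal vertex, -2a + 11b = 18 and -2a - 7b = 4.
Solving simultaneously gives a = -85/18, b = 7/9.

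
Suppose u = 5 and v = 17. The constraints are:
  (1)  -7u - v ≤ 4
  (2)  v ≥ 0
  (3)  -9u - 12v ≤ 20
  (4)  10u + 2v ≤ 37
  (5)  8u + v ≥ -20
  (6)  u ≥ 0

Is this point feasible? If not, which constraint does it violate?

Constraint (4): 10u + 2v = 84, which is not ≤ 37. All other constraints are satisfied.

not feasible — violates (4)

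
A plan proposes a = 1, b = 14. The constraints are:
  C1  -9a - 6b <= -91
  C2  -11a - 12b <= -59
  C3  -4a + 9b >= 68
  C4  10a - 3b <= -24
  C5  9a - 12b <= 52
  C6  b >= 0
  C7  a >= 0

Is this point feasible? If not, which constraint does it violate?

feasible

C1: -93 ≤ -91 ✓
C2: -179 ≤ -59 ✓
C3: 122 ≥ 68 ✓
C4: -32 ≤ -24 ✓
C5: -159 ≤ 52 ✓
C6: 14 ≥ 0 ✓
C7: 1 ≥ 0 ✓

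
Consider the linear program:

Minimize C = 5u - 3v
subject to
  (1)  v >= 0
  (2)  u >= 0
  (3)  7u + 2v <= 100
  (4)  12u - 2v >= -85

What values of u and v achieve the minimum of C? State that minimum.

Extreme points and C = 5u - 3v:
  (0, 0) → C = 0
  (100/7, 0) → C = 500/7
  (0, 85/2) → C = -255/2
  (15/19, 1795/38) → C = -5235/38

u = 15/19, v = 1795/38, minimum C = -5235/38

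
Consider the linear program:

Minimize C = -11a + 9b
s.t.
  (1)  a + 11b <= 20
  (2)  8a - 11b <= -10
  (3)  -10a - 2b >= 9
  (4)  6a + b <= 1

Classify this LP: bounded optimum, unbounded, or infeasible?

bounded optimum

Vertices and C = -11a + 9b:
  (-139/108, 209/108) → C = 1705/54
  (-17/18, 2/9) → C = 223/18
The feasible region has finitely many vertices and no improving ray; the minimum is 223/18 at (-17/18, 2/9).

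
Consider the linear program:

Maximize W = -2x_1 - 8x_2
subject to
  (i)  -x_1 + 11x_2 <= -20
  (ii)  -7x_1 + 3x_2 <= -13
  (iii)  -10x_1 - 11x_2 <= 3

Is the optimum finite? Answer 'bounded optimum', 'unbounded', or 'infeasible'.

From the feasible point (17/11, -203/121), moving in the direction (11, -10) keeps every constraint satisfied while W increases without bound.

unbounded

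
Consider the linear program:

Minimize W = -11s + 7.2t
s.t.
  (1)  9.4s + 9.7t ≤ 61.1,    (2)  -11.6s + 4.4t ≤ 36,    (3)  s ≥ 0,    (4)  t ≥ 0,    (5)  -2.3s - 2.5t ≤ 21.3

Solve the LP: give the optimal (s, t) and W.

Extreme points and W = -11s + 7.2t:
  (0, 611/97) → W = 21996/485
  (13/2, 0) → W = -143/2
  (0, 0) → W = 0

The binding constraints are 9.4s + 9.7t = 61.1 and t = 0.
Solving simultaneously gives s = 13/2, t = 0.

s = 6.5, t = 0, minimum W = -71.5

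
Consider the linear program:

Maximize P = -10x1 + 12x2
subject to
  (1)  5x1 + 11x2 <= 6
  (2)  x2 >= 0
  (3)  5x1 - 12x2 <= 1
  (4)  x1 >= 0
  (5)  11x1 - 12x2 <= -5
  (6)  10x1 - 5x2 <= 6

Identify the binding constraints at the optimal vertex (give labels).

(1) and (4)

Feasible corners and P = -10x1 + 12x2:
  (0, 6/11) → P = 72/11
  (17/181, 91/181) → P = 922/181
  (0, 5/12) → P = 5

The maximum is at (0, 6/11). Substituting into each constraint, equality holds for (1) and (4); the remaining constraints have slack.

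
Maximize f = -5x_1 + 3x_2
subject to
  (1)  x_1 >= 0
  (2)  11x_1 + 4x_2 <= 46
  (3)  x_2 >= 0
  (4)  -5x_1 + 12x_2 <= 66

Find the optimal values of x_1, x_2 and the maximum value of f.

x_1 = 0, x_2 = 11/2, maximum f = 33/2

Vertices and f = -5x_1 + 3x_2:
  (0, 0) → f = 0
  (0, 11/2) → f = 33/2
  (46/11, 0) → f = -230/11
  (36/19, 239/38) → f = 357/38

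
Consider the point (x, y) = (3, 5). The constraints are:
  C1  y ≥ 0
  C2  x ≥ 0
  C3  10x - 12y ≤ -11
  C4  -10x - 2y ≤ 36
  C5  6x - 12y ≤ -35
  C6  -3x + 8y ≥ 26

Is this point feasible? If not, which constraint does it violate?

C1: 5 ≥ 0 ✓
C2: 3 ≥ 0 ✓
C3: -30 ≤ -11 ✓
C4: -40 ≤ 36 ✓
C5: -42 ≤ -35 ✓
C6: 31 ≥ 26 ✓

feasible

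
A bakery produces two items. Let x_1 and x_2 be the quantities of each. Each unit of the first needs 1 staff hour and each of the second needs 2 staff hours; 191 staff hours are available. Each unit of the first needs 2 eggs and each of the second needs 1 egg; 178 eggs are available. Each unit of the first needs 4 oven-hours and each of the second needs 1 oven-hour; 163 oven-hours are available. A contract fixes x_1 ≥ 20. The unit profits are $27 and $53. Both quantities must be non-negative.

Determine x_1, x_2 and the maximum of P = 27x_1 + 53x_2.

Corner points and P = 27x_1 + 53x_2:
  (163/4, 0) → P = 4401/4
  (20, 0) → P = 540
  (20, 83) → P = 4939

The optimum lies where 4x_1 + x_2 = 163 and x_1 = 20.
Solving simultaneously gives x_1 = 20, x_2 = 83.

x_1 = 20, x_2 = 83, maximum P = 4939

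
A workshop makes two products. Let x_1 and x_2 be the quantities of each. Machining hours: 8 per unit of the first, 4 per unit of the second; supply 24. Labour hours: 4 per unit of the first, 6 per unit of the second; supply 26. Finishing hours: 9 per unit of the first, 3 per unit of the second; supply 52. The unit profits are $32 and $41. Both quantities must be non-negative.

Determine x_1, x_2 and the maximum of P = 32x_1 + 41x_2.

x_1 = 5/4, x_2 = 7/2, maximum P = 367/2

Vertices and P = 32x_1 + 41x_2:
  (0, 0) → P = 0
  (0, 13/3) → P = 533/3
  (3, 0) → P = 96
  (5/4, 7/2) → P = 367/2

The binding constraints are 8x_1 + 4x_2 = 24 and 4x_1 + 6x_2 = 26.
Solving simultaneously gives x_1 = 5/4, x_2 = 7/2.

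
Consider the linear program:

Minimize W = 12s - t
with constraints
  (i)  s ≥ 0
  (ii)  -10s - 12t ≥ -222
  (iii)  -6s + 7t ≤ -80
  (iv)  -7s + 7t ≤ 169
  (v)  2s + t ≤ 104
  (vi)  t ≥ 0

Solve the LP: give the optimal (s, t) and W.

s = 40/3, t = 0, minimum W = 160

Vertices and W = 12s - t:
  (1257/71, 266/71) → W = 14818/71
  (111/5, 0) → W = 1332/5
  (40/3, 0) → W = 160

The binding constraints are -6s + 7t = -80 and t = 0.
Solving simultaneously gives s = 40/3, t = 0.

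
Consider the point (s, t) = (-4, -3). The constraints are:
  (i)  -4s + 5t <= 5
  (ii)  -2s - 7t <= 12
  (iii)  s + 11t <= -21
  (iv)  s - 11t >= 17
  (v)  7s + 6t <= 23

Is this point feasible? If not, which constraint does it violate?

not feasible — violates (ii)

Constraint (ii): -2s - 7t = 29, which is not ≤ 12. All other constraints are satisfied.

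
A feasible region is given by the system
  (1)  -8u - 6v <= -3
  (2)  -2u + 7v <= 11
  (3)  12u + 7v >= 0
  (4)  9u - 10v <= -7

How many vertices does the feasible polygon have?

Pairwise boundary intersections that survive every other constraint:
  (-45/68, 47/34)
  (-6/67, 83/134)
  (61/43, 85/43)

3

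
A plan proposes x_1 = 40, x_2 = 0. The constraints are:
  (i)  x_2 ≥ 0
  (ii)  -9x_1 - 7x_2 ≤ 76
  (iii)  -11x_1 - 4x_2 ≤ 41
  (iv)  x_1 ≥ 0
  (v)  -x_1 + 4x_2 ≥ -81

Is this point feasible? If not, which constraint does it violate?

feasible

(i): 0 ≥ 0 ✓
(ii): -360 ≤ 76 ✓
(iii): -440 ≤ 41 ✓
(iv): 40 ≥ 0 ✓
(v): -40 ≥ -81 ✓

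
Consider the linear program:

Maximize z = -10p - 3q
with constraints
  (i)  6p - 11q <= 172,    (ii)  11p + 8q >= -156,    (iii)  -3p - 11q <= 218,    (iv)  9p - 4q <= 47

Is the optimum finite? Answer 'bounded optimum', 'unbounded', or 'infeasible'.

unbounded

From the feasible point (-62/29, -1921/116), moving in the direction (-8, 11) keeps every constraint satisfied while z increases without bound.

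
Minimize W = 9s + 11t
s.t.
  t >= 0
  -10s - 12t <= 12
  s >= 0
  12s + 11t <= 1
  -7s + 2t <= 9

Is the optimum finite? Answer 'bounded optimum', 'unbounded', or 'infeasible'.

bounded optimum

Feasible corners and W = 9s + 11t:
  (0, 0) → W = 0
  (1/12, 0) → W = 3/4
  (0, 1/11) → W = 1
The feasible region has finitely many vertices and no improving ray; the minimum is 0 at (0, 0).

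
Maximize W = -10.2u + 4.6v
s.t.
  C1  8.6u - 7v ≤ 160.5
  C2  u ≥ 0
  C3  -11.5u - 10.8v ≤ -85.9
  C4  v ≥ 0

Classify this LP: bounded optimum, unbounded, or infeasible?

unbounded

From the feasible point (1605/86, 0), moving in the direction (0, 1) keeps every constraint satisfied while W increases without bound.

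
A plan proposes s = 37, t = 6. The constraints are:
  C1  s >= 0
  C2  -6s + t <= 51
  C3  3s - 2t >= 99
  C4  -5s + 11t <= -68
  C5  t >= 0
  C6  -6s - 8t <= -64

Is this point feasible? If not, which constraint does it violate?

feasible

C1: 37 ≥ 0 ✓
C2: -216 ≤ 51 ✓
C3: 99 ≥ 99 ✓
C4: -119 ≤ -68 ✓
C5: 6 ≥ 0 ✓
C6: -270 ≤ -64 ✓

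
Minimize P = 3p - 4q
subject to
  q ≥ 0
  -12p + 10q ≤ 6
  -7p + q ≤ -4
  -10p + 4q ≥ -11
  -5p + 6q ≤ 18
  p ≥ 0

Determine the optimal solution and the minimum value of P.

The optimum lies where -12p + 10q = 6 and -10p + 4q = -11.
Solving simultaneously gives p = 67/26, q = 48/13.

p = 67/26, q = 48/13, minimum P = -183/26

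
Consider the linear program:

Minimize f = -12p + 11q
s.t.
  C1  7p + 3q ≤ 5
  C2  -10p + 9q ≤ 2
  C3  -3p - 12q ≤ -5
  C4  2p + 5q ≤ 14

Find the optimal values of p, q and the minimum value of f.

p = 3/5, q = 4/15, minimum f = -64/15

Corner points and f = -12p + 11q:
  (13/31, 64/93) → f = 236/93
  (3/5, 4/15) → f = -64/15
  (1/7, 8/21) → f = 52/21

The optimum lies where 7p + 3q = 5 and -3p - 12q = -5.
Solving simultaneously gives p = 3/5, q = 4/15.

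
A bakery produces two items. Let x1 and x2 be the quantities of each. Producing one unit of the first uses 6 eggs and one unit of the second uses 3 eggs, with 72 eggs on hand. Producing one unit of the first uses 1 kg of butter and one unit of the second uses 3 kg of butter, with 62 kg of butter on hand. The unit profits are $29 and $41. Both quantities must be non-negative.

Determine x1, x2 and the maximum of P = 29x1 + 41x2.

x1 = 2, x2 = 20, maximum P = 878

Extreme points and P = 29x1 + 41x2:
  (0, 0) → P = 0
  (0, 62/3) → P = 2542/3
  (12, 0) → P = 348
  (2, 20) → P = 878

The optimum lies where 6x1 + 3x2 = 72 and x1 + 3x2 = 62.
Solving simultaneously gives x1 = 2, x2 = 20.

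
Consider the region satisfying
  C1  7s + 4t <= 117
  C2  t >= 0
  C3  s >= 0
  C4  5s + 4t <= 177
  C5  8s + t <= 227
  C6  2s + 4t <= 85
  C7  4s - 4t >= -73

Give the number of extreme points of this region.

Pairwise boundary intersections that survive every other constraint:
  (117/7, 0)
  (32/5, 361/20)
  (0, 0)
  (0, 73/4)
  (2, 81/4)

5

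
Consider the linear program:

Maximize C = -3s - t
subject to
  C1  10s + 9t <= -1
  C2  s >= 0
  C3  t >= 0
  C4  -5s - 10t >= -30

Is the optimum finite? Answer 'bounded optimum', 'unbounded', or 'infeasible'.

The boundaries 10s + 9t = -1 and s = 0 meet at (0, -1/9), but that point violates t ≥ 0. Every candidate vertex is excluded by some other constraint, so the feasible region is empty.

infeasible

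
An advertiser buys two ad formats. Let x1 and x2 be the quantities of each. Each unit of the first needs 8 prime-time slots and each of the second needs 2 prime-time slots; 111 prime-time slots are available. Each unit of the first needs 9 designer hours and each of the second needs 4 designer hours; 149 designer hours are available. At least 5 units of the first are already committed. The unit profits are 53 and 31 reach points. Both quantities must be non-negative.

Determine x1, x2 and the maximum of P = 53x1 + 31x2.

x1 = 5, x2 = 26, maximum P = 1071

The optimum lies where 9x1 + 4x2 = 149 and x1 = 5.
Solving simultaneously gives x1 = 5, x2 = 26.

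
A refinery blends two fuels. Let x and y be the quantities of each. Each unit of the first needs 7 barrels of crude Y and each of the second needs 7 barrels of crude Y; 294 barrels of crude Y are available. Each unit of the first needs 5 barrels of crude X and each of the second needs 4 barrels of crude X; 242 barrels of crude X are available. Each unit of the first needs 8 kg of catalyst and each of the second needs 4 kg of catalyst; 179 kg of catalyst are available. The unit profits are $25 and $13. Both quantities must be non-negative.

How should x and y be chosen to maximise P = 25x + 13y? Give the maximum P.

x = 11/4, y = 157/4, maximum P = 579

Feasible corners and P = 25x + 13y:
  (0, 0) → P = 0
  (0, 42) → P = 546
  (179/8, 0) → P = 4475/8
  (11/4, 157/4) → P = 579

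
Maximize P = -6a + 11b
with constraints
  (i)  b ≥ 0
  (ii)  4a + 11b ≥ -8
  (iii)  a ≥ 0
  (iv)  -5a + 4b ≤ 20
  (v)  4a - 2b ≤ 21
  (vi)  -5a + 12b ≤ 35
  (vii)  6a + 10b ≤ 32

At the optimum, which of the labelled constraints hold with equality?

Feasible corners and P = -6a + 11b:
  (0, 0) → P = 0
  (21/4, 0) → P = -63/2
  (0, 35/12) → P = 385/12
  (137/26, 1/26) → P = -811/26
  (17/61, 185/61) → P = 1933/61

The maximum is at (0, 35/12). Substituting into each constraint, equality holds for (iii) and (vi); the remaining constraints have slack.

(iii) and (vi)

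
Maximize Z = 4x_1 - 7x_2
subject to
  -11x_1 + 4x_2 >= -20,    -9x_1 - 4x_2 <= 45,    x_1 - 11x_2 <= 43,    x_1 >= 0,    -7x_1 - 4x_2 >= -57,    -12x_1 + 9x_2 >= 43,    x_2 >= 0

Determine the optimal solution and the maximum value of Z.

x_1 = 0, x_2 = 43/9, maximum Z = -301/9

Extreme points and Z = 4x_1 - 7x_2:
  (0, 57/4) → Z = -399/4
  (0, 43/9) → Z = -301/9
  (341/111, 985/111) → Z = -5531/111

The optimum lies where x_1 = 0 and -12x_1 + 9x_2 = 43.
Solving simultaneously gives x_1 = 0, x_2 = 43/9.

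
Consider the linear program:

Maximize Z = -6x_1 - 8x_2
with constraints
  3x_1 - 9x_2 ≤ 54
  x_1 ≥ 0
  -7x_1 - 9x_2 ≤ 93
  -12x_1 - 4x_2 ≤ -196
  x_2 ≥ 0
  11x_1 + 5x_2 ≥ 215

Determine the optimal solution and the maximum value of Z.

x_1 = 735/38, x_2 = 17/38, maximum Z = -2273/19

Corner points and Z = -6x_1 - 8x_2:
  (735/38, 17/38) → Z = -2273/19
  (0, 49) → Z = -392
  (15/2, 53/2) → Z = -257
The feasible region is unbounded (it extends along (0, 1), (3, 1)), but Z strictly decreases along every unbounded feasible direction, so there is no improving ray and the maximum is attained at a vertex.

At the optimal vertex, 3x_1 - 9x_2 = 54 and 11x_1 + 5x_2 = 215.
Solving simultaneously gives x_1 = 735/38, x_2 = 17/38.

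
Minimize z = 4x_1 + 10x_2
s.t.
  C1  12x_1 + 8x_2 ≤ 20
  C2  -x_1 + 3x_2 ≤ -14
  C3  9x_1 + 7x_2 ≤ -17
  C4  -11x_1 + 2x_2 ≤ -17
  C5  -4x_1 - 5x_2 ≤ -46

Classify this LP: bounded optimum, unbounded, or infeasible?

The boundaries 12x_1 + 8x_2 = 20 and 9x_1 + 7x_2 = -17 meet at (23, -32), but that point violates -4x_1 - 5x_2 ≤ -46. Every candidate vertex is excluded by some other constraint, so the feasible region is empty.

infeasible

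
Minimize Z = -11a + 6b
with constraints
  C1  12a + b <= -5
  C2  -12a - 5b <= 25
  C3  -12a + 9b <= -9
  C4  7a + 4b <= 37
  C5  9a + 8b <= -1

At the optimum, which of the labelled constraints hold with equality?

Extreme points and Z = -11a + 6b:
  (0, -5) → Z = -30
  (-3/10, -7/5) → Z = -51/10
  (-15/14, -17/7) → Z = -39/14

The minimum is at (0, -5). Substituting into each constraint, equality holds for C1 and C2; the remaining constraints have slack.

C1 and C2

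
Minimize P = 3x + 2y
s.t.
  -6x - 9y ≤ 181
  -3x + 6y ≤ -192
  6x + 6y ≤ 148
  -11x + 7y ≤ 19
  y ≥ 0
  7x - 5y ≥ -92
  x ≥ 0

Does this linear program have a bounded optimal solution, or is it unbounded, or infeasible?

infeasible

The boundaries -6x - 9y = 181 and -3x + 6y = -192 meet at (214/21, -565/21), but that point violates y ≥ 0. Every candidate vertex is excluded by some other constraint, so the feasible region is empty.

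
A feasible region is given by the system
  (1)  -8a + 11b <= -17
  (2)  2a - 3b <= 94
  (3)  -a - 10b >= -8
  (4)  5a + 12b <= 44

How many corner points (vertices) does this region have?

4

Intersecting each pair of boundary lines and keeping only the points that satisfy every inequality leaves:
  (-983/2, -359)
  (258/91, 47/91)
  (420/13, -382/39)
  (172/19, -2/19)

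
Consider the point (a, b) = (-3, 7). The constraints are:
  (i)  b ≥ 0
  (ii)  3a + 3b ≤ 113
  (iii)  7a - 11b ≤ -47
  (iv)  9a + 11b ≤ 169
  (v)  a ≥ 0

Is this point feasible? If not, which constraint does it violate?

not feasible — violates (v)

Constraint (v): a = -3, which is not ≥ 0. All other constraints are satisfied.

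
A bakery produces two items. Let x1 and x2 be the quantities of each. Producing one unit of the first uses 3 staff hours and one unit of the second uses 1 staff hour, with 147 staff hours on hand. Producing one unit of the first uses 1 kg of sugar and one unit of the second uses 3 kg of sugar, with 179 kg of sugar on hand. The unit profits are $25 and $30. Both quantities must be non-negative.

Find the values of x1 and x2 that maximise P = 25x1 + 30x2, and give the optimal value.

x1 = 131/4, x2 = 195/4, maximum P = 9125/4

Corner points and P = 25x1 + 30x2:
  (0, 0) → P = 0
  (0, 179/3) → P = 1790
  (49, 0) → P = 1225
  (131/4, 195/4) → P = 9125/4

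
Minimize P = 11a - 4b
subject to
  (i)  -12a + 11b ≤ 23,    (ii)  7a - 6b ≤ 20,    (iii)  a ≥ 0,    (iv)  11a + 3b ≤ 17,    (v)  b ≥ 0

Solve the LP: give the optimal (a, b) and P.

Corner points and P = 11a - 4b:
  (0, 23/11) → P = -92/11
  (118/157, 457/157) → P = -530/157
  (0, 0) → P = 0
  (17/11, 0) → P = 17

The binding constraints are -12a + 11b = 23 and a = 0.
Solving simultaneously gives a = 0, b = 23/11.

a = 0, b = 23/11, minimum P = -92/11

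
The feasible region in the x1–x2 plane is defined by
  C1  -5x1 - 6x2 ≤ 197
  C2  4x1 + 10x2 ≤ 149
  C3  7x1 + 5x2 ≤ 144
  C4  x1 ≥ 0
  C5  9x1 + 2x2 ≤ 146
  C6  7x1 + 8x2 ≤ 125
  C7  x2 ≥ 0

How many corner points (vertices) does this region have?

5

The feasible vertices (each the meet of two boundaries and inside every other half-plane) are:
  (0, 149/10)
  (29/19, 543/38)
  (0, 0)
  (459/29, 103/58)
  (146/9, 0)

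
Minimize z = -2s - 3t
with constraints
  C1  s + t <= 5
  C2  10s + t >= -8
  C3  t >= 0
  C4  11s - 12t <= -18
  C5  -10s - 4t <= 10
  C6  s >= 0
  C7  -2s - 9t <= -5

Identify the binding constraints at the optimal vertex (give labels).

Vertices and z = -2s - 3t:
  (42/23, 73/23) → z = -303/23
  (0, 5) → z = -15
  (0, 3/2) → z = -9/2

The minimum is at (0, 5). Substituting into each constraint, equality holds for C1 and C6; the remaining constraints have slack.

C1 and C6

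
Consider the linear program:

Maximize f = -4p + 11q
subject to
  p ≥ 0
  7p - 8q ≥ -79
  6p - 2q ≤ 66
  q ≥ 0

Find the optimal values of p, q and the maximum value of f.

p = 343/17, q = 468/17, maximum f = 3776/17

Corner points and f = -4p + 11q:
  (0, 79/8) → f = 869/8
  (0, 0) → f = 0
  (343/17, 468/17) → f = 3776/17
  (11, 0) → f = -44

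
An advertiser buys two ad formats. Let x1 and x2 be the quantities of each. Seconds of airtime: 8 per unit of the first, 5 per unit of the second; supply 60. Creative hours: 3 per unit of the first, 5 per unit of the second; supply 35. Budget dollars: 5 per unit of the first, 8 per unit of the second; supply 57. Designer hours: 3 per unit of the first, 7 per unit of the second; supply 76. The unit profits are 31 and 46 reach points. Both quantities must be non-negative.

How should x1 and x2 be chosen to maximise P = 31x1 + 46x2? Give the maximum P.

Extreme points and P = 31x1 + 46x2:
  (0, 0) → P = 0
  (0, 7) → P = 322
  (15/2, 0) → P = 465/2
  (5, 4) → P = 339

x1 = 5, x2 = 4, maximum P = 339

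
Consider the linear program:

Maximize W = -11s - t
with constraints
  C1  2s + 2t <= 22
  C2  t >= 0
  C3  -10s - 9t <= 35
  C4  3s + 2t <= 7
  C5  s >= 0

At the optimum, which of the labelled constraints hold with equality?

C2 and C5

Vertices and W = -11s - t:
  (7/3, 0) → W = -77/3
  (0, 0) → W = 0
  (0, 7/2) → W = -7/2

The maximum is at (0, 0). Substituting into each constraint, equality holds for C2 and C5; the remaining constraints have slack.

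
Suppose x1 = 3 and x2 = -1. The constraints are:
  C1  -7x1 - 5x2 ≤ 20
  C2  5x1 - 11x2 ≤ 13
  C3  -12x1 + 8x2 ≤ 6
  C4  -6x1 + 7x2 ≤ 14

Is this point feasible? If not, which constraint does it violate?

not feasible — violates C2

Constraint C2: 5x1 - 11x2 = 26, which is not ≤ 13. All other constraints are satisfied.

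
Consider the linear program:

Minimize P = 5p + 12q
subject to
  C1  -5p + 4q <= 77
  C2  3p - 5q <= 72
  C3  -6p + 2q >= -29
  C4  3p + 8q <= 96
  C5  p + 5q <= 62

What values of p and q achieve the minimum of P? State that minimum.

p = -673/13, q = -591/13, minimum P = -10457/13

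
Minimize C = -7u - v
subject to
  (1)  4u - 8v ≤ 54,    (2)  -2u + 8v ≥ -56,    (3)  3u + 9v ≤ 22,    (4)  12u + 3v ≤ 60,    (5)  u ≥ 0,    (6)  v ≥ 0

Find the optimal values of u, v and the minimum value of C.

Corner points and C = -7u - v:
  (158/33, 28/33) → C = -378/11
  (0, 22/9) → C = -22/9
  (5, 0) → C = -35
  (0, 0) → C = 0

The binding constraints are 12u + 3v = 60 and v = 0.
Solving simultaneously gives u = 5, v = 0.

u = 5, v = 0, minimum C = -35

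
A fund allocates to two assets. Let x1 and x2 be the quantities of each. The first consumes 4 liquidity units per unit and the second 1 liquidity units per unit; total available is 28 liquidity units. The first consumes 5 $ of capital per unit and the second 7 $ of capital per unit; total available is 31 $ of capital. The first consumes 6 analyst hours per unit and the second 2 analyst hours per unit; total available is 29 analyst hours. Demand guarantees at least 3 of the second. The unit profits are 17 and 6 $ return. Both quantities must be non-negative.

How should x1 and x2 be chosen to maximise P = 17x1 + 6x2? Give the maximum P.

Feasible corners and P = 17x1 + 6x2:
  (0, 31/7) → P = 186/7
  (0, 3) → P = 18
  (2, 3) → P = 52

x1 = 2, x2 = 3, maximum P = 52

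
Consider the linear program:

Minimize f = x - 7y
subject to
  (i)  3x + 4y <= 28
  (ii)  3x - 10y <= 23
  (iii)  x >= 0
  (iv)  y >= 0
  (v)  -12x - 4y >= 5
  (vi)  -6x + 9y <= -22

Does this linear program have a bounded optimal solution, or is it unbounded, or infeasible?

The boundaries 3x + 4y = 28 and 3x - 10y = 23 meet at (62/7, 5/14), but that point violates -12x - 4y ≥ 5. Every candidate vertex is excluded by some other constraint, so the feasible region is empty.

infeasible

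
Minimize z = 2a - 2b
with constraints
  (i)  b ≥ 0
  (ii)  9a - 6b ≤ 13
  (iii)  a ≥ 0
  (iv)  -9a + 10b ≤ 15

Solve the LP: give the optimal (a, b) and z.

The optimum lies where a = 0 and -9a + 10b = 15.
Solving simultaneously gives a = 0, b = 3/2.

a = 0, b = 3/2, minimum z = -3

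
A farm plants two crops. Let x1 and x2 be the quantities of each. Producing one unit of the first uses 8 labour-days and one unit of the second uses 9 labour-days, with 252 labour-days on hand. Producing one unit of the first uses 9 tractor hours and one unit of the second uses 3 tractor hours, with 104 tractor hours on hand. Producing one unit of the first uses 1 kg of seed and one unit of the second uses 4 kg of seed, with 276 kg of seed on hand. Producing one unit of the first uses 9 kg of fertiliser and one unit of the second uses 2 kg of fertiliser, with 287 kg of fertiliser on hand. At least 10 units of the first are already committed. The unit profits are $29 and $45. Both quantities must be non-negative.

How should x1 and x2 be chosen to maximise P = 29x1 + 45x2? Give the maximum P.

Feasible corners and P = 29x1 + 45x2:
  (104/9, 0) → P = 3016/9
  (10, 0) → P = 290
  (10, 14/3) → P = 500

At the optimal vertex, 9x1 + 3x2 = 104 and x1 = 10.
Solving simultaneously gives x1 = 10, x2 = 14/3.

x1 = 10, x2 = 14/3, maximum P = 500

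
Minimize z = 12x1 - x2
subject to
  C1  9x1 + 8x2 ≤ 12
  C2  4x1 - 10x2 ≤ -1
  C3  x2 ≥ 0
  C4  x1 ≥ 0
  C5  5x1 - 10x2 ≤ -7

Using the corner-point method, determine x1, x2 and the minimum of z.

Feasible corners and z = 12x1 - x2:
  (0, 3/2) → z = -3/2
  (32/65, 123/130) → z = 129/26
  (0, 7/10) → z = -7/10

At the optimal vertex, 9x1 + 8x2 = 12 and x1 = 0.
Solving simultaneously gives x1 = 0, x2 = 3/2.

x1 = 0, x2 = 3/2, minimum z = -3/2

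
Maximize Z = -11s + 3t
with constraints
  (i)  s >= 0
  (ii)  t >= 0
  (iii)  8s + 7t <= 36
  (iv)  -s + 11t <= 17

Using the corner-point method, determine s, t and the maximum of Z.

s = 0, t = 17/11, maximum Z = 51/11

Vertices and Z = -11s + 3t:
  (0, 0) → Z = 0
  (0, 17/11) → Z = 51/11
  (9/2, 0) → Z = -99/2
  (277/95, 172/95) → Z = -2531/95

At the optimal vertex, s = 0 and -s + 11t = 17.
Solving simultaneously gives s = 0, t = 17/11.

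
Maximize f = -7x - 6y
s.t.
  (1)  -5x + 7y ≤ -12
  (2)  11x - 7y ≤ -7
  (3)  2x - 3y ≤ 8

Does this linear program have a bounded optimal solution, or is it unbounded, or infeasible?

Corner points and f = -7x - 6y:
  (-19/6, -167/42) → f = 1933/42
  (-20, -16) → f = 236
  (-77/19, -102/19) → f = 1151/19
The feasible region has finitely many vertices and no improving ray; the maximum is 236 at (-20, -16).

bounded optimum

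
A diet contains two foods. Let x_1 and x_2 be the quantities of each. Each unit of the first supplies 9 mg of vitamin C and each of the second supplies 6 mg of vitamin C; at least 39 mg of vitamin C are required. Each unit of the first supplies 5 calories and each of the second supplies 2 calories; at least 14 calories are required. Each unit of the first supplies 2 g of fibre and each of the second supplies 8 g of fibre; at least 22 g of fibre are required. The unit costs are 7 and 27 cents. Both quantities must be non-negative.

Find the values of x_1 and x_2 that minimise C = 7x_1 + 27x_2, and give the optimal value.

x_1 = 3, x_2 = 2, minimum C = 75

Vertices and C = 7x_1 + 27x_2:
  (0, 7) → C = 189
  (11, 0) → C = 77
  (1/2, 23/4) → C = 635/4
  (3, 2) → C = 75
The feasible region is unbounded (it extends along (0, 1), (1, 0)), but C strictly increases along every unbounded feasible direction, so there is no improving ray and the minimum is attained at a vertex.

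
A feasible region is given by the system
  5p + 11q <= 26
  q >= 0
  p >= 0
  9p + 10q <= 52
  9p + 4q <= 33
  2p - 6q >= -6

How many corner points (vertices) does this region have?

5

Pairwise boundary intersections that survive every other constraint:
  (259/79, 69/79)
  (45/26, 41/26)
  (0, 0)
  (11/3, 0)
  (0, 1)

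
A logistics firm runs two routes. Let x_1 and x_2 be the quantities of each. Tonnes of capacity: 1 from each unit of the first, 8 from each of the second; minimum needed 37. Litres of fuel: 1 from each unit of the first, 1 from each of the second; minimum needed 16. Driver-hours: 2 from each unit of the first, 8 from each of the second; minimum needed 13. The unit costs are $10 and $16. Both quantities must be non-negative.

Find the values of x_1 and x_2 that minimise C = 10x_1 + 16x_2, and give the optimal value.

Feasible corners and C = 10x_1 + 16x_2:
  (0, 16) → C = 256
  (37, 0) → C = 370
  (13, 3) → C = 178
The feasible region is unbounded (it extends along (0, 1), (1, 0)), but C strictly increases along every unbounded feasible direction, so there is no improving ray and the minimum is attained at a vertex.

The binding constraints are x_1 + 8x_2 = 37 and x_1 + x_2 = 16.
Solving simultaneously gives x_1 = 13, x_2 = 3.

x_1 = 13, x_2 = 3, minimum C = 178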